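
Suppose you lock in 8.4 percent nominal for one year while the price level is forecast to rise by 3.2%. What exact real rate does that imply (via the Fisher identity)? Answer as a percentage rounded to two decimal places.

By the Fisher identity, 1 + r = (1 + i)/(1 + π).
1 + r = 1.08400 / 1.03200 = 1.050388
r = 1.050388 − 1 = 5.0388%, i.e. 5.04%.

5.04%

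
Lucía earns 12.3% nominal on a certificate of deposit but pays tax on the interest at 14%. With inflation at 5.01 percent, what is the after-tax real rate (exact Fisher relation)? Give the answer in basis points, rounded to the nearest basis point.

After-tax nominal return = 12.3% × (1 − 0.14) = 10.5780%.
1 + r = 1.10578 / 1.05010 = 1.053024
After-tax real rate = 1.053024 − 1 → 530 basis points.

530 basis points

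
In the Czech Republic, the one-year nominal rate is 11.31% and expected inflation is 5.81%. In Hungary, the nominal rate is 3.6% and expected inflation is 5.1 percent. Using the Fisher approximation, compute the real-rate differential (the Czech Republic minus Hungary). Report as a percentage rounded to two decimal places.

The Czech Republic: 11.31% − 5.81% = 5.500%
Hungary: 3.6% − 5.1% = -1.500%
Differential = 7.000% → 7.00%.

7.00%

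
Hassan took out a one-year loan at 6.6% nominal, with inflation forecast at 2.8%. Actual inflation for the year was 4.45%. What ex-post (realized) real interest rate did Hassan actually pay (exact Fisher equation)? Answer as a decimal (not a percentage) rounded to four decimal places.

0.0206

Ex-post: (1 + 0.0660)/(1 + 0.0445) − 1 = 2.0584%
So the realized real rate is 0.0206.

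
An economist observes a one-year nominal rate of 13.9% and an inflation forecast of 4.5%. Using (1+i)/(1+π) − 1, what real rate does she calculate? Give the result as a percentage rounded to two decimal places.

By the Fisher relation, 1 + r = (1 + i)/(1 + π).
1 + r = 1.13900 / 1.04500 = 1.089952
r = 1.089952 − 1 = 8.9952%, i.e. 9.00%.

9.00%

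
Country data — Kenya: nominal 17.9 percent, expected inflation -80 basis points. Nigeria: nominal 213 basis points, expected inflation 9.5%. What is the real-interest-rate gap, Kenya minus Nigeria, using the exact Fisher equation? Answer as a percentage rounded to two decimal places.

25.58%

Kenya: (1 + 0.1790)/(1 − 0.0080) − 1 = 18.8508%
Nigeria: (1 + 0.0213)/(1 + 0.0950) − 1 = -6.7306%
Differential = 18.8508% − (-6.7306%) = 25.5814% → 25.58%.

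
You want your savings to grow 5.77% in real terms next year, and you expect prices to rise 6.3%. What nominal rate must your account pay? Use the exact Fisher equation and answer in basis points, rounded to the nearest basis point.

(1 + i) = (1 + r)(1 + π) = 1.05770 × 1.06300 = 1.1243351
i = 1.1243351 − 1, so the required nominal rate is 1243 basis points.

1243 basis points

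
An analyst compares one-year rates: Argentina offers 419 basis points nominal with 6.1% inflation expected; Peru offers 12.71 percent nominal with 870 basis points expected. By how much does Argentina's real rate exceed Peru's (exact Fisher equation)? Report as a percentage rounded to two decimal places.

Argentina: (1 + 0.0419)/(1 + 0.0610) − 1 = -1.8002%
Peru: (1 + 0.1271)/(1 + 0.0870) − 1 = 3.6891%
Differential = -1.8002% − 3.6891% = -5.4892% → -5.49%.

-5.49%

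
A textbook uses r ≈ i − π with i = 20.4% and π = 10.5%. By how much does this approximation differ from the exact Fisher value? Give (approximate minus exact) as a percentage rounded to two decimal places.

0.94%

Approximate: r ≈ 20.400% − 10.500% = 9.9000%
Exact: (1 + 0.2040)/(1 + 0.1050) − 1 = 8.9593%
Error = 9.9000% − 8.9593% = 0.9407% → 0.94%.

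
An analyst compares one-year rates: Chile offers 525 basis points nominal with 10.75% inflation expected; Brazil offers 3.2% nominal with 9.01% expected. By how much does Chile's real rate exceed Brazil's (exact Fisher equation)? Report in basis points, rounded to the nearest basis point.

Chile: (1 + 0.0525)/(1 + 0.1075) − 1 = -4.9661%
Brazil: (1 + 0.0320)/(1 + 0.0901) − 1 = -5.3298%
Differential = -4.9661% − (-5.3298%) = 0.3636% → 36 basis points.

36 basis points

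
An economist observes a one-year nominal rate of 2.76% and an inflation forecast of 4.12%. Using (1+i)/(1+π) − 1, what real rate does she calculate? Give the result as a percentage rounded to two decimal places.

1 + r = 1.02760 / 1.04120 = 0.986938
r = 0.986938 − 1 = -1.3062%, i.e. -1.31%.

-1.31%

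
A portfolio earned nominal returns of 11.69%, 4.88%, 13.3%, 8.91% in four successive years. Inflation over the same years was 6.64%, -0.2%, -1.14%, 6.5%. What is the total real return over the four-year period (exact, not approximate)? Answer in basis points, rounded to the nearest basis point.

Compound the nominal returns: 1.1169 × 1.0488 × 1.1330 × 1.0891 = 1.445455.
Compound inflation: 1.0664 × 0.9980 × 0.9886 × 1.0650 = 1.120523.
Deflate: 1.445455 / 1.120523 = 1.289982.
Total real return = 1.289982 − 1 → 2900 basis points.

2900 basis points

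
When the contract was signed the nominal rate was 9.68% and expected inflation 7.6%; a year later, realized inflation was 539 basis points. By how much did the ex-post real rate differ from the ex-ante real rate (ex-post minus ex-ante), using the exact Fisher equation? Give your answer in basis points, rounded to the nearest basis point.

Ex-ante: (1 + 0.0968)/(1 + 0.0760) − 1 = 1.9331%
Ex-post: (1 + 0.0968)/(1 + 0.0539) − 1 = 4.0706%
Difference (ex-post − ex-ante) = 2.1375% → 214 basis points.

214 basis points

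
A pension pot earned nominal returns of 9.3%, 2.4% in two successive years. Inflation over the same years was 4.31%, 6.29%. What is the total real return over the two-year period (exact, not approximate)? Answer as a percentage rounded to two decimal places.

0.95%

Nominal growth factor = 1.0930 × 1.0240 = 1.119232
Price-level growth factor = 1.0431 × 1.0629 = 1.108711
Real growth factor = 1.119232 / 1.108711 = 1.009489
Total real return = 1.009489 − 1 → 0.95%.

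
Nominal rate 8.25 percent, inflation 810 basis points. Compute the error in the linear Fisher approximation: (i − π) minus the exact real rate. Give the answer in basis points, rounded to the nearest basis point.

1 basis points

Approximate: r ≈ 8.250% − 8.100% = 0.1500%
Exact: (1 + 0.0825)/(1 + 0.0810) − 1 = 0.1388%
Error = 0.1500% − 0.1388% = 0.0112% → 1 basis points.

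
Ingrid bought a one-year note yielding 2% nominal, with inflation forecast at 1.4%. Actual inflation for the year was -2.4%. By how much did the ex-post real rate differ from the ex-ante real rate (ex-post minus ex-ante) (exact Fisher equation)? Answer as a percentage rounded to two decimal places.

Ex-ante: (1 + 0.0200)/(1 + 0.0140) − 1 = 0.5917%
Ex-post: (1 + 0.0200)/(1 − 0.0240) − 1 = 4.5082%
Difference (ex-post − ex-ante) = 3.9165% → 3.92%.

3.92%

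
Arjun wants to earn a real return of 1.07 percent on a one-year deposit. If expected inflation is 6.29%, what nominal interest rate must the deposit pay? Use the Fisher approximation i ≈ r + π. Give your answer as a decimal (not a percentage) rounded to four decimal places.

0.0736

i ≈ r + π = 1.07% + 6.29% = 0.0736.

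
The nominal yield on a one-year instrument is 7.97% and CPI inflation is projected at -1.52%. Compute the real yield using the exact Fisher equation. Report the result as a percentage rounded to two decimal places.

9.64%

1 + r = 1.07970 / 0.98480 = 1.096365
r = 1.096365 − 1 = 9.6365%, i.e. 9.64%.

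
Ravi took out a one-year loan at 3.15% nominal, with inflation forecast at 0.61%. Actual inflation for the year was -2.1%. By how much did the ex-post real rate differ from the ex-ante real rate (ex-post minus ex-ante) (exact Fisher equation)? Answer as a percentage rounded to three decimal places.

Ex-ante: (1 + 0.0315)/(1 + 0.0061) − 1 = 2.5246%
Ex-post: (1 + 0.0315)/(1 − 0.0210) − 1 = 5.3626%
Difference (ex-post − ex-ante) = 2.8380% → 2.838%.

2.838%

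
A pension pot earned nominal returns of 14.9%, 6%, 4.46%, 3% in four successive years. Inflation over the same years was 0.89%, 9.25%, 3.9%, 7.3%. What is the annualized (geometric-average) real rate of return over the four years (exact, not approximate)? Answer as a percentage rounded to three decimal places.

1.621%

Compound the nominal returns: 1.1490 × 1.0600 × 1.0446 × 1.0300 = 1.31042793.
Compound inflation: 1.0089 × 1.0925 × 1.0390 × 1.0730 = 1.22881028.
Deflate: 1.31042793 / 1.22881028 = 1.06642005.
Annualized real rate = 1.06642005^(1/4) − 1 = 1.6207% → 1.621%.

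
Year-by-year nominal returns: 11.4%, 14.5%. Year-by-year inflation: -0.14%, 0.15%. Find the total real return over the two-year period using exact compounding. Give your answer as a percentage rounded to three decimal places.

Nominal growth factor = 1.1140 × 1.1450 = 1.2755300
Price-level growth factor = 0.9986 × 1.0015 = 1.0000979
Real growth factor = 1.2755300 / 1.0000979 = 1.2754051
Total real return = 1.2754051 − 1 → 27.541%.

27.541%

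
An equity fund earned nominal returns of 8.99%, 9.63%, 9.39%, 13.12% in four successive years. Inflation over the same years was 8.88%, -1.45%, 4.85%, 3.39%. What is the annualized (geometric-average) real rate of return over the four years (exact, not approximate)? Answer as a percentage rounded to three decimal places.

6.181%

Nominal growth factor = 1.0899 × 1.0963 × 1.0939 × 1.1312 = 1.47854002
Price-level growth factor = 1.0888 × 0.9855 × 1.0485 × 1.0339 = 1.16319282
Real growth factor = 1.47854002 / 1.16319282 = 1.27110485
Annualized real rate = 1.27110485^(1/4) − 1 = 6.1806% → 6.181%.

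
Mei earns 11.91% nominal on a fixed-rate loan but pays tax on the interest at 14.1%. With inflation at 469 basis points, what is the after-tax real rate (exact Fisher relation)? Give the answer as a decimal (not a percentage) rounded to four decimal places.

After-tax nominal return = 11.91% × (1 − 0.141) = 10.23069%.
1 + r = 1.1023069 / 1.04690 = 1.052925
After-tax real rate = 1.052925 − 1 → 0.0529.

0.0529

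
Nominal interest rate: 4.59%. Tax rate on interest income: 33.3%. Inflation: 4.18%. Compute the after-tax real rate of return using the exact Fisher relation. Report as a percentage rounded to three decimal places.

-1.074%

After-tax nominal return = 4.59% × (1 − 0.333) = 3.06153%.
1 + r = 1.0306153 / 1.04180 = 0.989264
After-tax real rate = 0.989264 − 1 → -1.074%.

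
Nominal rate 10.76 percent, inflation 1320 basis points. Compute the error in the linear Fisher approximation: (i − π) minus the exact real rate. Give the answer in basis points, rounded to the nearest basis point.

-28 basis points

Approximate: r ≈ 10.760% − 13.200% = -2.4400%
Exact: (1 + 0.1076)/(1 + 0.1320) − 1 = -2.1555%
Error = -2.4400% − (-2.1555%) = -0.2845% → -28 basis points.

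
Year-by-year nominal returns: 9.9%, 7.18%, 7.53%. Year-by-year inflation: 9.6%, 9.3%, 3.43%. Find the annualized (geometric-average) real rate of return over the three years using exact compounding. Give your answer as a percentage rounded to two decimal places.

Nominal growth factor = 1.0990 × 1.0718 × 1.0753 = 1.26660469
Price-level growth factor = 1.0960 × 1.0930 × 1.0343 = 1.23901693
Real growth factor = 1.26660469 / 1.23901693 = 1.02226584
Annualized real rate = 1.02226584^(1/3) − 1 = 0.7368% → 0.74%.

0.74%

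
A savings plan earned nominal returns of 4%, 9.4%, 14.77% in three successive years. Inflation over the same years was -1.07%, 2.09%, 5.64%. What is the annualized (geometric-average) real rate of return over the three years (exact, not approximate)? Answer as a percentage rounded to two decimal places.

Compound the nominal returns: 1.0400 × 1.0940 × 1.1477 = 1.30580715.
Compound inflation: 0.9893 × 1.0209 × 1.0564 = 1.06693904.
Deflate: 1.30580715 / 1.06693904 = 1.22388169.
Annualized real rate = 1.22388169^(1/3) − 1 = 6.9662% → 6.97%.

6.97%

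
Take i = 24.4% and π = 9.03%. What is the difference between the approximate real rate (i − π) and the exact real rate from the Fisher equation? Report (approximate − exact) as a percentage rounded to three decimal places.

1.273%

Approximate: r ≈ 24.400% − 9.030% = 15.3700%
Exact: (1 + 0.2440)/(1 + 0.0903) − 1 = 14.0970%
Error = 15.3700% − 14.0970% = 1.2730% → 1.273%.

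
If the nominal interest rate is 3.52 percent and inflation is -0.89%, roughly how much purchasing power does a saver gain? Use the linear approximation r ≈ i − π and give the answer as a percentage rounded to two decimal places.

4.41%

r ≈ i − π = 3.52% − (-0.89%) = 4.41%.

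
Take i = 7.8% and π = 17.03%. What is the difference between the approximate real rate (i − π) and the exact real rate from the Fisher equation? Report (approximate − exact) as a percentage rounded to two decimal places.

-1.34%

Approximate: r ≈ 7.800% − 17.030% = -9.2300%
Exact: (1 + 0.0780)/(1 + 0.1703) − 1 = -7.8869%
Error = -9.2300% − (-7.8869%) = -1.3431% → -1.34%.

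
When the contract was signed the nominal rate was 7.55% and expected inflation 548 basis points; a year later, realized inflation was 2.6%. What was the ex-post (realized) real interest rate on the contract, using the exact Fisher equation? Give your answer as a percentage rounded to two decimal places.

4.82%

Ex-post: (1 + 0.0755)/(1 + 0.0260) − 1 = 4.8246%
So the realized real rate is 4.82%.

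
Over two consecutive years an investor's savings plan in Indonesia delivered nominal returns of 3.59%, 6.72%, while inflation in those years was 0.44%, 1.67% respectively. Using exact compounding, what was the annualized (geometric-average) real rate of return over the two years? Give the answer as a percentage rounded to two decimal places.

Nominal growth factor = 1.0359 × 1.0672 = 1.10551248
Price-level growth factor = 1.0044 × 1.0167 = 1.02117348
Real growth factor = 1.10551248 / 1.02117348 = 1.08259028
Annualized real rate = 1.08259028^(1/2) − 1 = 4.0476% → 4.05%.

4.05%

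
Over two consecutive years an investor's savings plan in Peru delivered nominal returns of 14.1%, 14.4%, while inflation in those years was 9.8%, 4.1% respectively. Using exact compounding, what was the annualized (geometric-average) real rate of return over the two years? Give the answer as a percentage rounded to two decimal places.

Nominal growth factor = 1.1410 × 1.1440 = 1.30530400
Price-level growth factor = 1.0980 × 1.0410 = 1.14301800
Real growth factor = 1.30530400 / 1.14301800 = 1.14198027
Annualized real rate = 1.14198027^(1/2) − 1 = 6.8635% → 6.86%.

6.86%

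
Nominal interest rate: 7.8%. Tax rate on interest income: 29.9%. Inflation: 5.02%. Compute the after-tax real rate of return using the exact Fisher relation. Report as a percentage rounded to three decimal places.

After-tax nominal return = 7.8% × (1 − 0.299) = 5.4678%.
1 + r = 1.054678 / 1.05020 = 1.004264
After-tax real rate = 1.004264 − 1 → 0.426%.

0.426%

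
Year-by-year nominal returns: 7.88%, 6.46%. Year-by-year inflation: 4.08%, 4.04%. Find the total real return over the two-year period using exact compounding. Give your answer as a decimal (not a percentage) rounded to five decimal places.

0.06062

Nominal growth factor = 1.0788 × 1.0646 = 1.148490
Price-level growth factor = 1.0408 × 1.0404 = 1.082848
Real growth factor = 1.148490 / 1.082848 = 1.060620
Total real return = 1.060620 − 1 → 0.06062.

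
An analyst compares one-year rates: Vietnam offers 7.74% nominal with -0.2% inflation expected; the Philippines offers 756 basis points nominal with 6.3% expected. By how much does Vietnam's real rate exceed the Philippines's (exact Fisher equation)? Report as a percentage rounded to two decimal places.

6.77%

Vietnam: (1 + 0.0774)/(1 − 0.0020) − 1 = 7.9559%
The Philippines: (1 + 0.0756)/(1 + 0.0630) − 1 = 1.1853%
Differential = 7.9559% − 1.1853% = 6.7706% → 6.77%.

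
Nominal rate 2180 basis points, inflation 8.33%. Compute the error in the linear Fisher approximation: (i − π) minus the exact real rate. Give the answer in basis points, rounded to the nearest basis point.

104 basis points

Approximate: r ≈ 21.800% − 8.330% = 13.4700%
Exact: (1 + 0.2180)/(1 + 0.0833) − 1 = 12.4342%
Error = 13.4700% − 12.4342% = 1.0358% → 104 basis points.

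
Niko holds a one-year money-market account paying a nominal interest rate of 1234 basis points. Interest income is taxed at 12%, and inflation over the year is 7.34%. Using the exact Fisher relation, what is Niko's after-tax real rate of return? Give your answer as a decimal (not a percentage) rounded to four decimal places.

After-tax nominal return = 12.34% × (1 − 0.12) = 10.8592%.
1 + r = 1.108592 / 1.07340 = 1.032786
After-tax real rate = 1.032786 − 1 → 0.0328.

0.0328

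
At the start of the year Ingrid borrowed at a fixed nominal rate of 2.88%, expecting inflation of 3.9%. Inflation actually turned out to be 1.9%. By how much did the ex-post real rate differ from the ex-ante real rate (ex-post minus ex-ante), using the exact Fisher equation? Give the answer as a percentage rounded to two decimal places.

1.94%

Ex-ante: (1 + 0.0288)/(1 + 0.0390) − 1 = -0.9817%
Ex-post: (1 + 0.0288)/(1 + 0.0190) − 1 = 0.9617%
Difference (ex-post − ex-ante) = 1.9434% → 1.94%.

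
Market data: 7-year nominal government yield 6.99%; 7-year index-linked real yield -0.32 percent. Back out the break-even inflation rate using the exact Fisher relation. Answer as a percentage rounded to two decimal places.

(1 + π) = (1 + i)/(1 + r) = 1.06990 / 0.99680 = 1.073335
Break-even inflation = 1.073335 − 1 → 7.33%.

7.33%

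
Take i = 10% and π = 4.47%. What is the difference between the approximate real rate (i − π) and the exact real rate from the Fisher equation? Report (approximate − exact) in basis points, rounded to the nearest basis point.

24 basis points

Approximate: r ≈ 10.000% − 4.470% = 5.5300%
Exact: (1 + 0.1000)/(1 + 0.0447) − 1 = 5.2934%
Error = 5.5300% − 5.2934% = 0.2366% → 24 basis points.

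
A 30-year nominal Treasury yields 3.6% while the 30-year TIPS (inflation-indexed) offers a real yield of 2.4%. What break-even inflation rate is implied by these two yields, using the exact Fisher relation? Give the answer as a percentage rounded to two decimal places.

1.17%

(1 + π) = (1 + i)/(1 + r) = 1.03600 / 1.02400 = 1.011719
Break-even inflation = 1.011719 − 1 → 1.17%.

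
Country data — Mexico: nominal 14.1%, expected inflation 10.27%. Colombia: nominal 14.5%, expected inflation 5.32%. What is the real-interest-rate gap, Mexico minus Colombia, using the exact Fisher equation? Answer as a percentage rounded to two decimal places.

Mexico: (1 + 0.1410)/(1 + 0.1027) − 1 = 3.4733%
Colombia: (1 + 0.1450)/(1 + 0.0532) − 1 = 8.7163%
Differential = 3.4733% − 8.7163% = -5.2430% → -5.24%.

-5.24%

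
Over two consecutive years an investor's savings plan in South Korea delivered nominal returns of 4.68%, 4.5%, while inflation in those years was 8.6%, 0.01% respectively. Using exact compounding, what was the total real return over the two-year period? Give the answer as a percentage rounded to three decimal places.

Nominal growth factor = 1.0468 × 1.0450 = 1.093906
Price-level growth factor = 1.0860 × 1.0001 = 1.086109
Real growth factor = 1.093906 / 1.086109 = 1.007179
Total real return = 1.007179 − 1 → 0.718%.

0.718%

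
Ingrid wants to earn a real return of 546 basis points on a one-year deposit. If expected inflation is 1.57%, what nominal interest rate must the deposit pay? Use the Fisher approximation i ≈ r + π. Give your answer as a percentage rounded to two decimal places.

i ≈ r + π = 5.46% + 1.57% = 7.03%.

7.03%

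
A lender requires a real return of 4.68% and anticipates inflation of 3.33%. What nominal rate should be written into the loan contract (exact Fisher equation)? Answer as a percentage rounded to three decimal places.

8.166%

(1 + i) = (1 + r)(1 + π) = 1.04680 × 1.03330 = 1.08165844
i = 1.08165844 − 1, so the required nominal rate is 8.166%.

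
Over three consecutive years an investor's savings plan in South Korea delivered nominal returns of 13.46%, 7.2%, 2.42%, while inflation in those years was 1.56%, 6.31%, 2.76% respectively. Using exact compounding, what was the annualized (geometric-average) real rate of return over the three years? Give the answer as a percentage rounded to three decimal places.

Compound the nominal returns: 1.1346 × 1.0720 × 1.0242 = 1.24572545.
Compound inflation: 1.0156 × 1.0631 × 1.0276 = 1.10948365.
Deflate: 1.24572545 / 1.10948365 = 1.12279748.
Annualized real rate = 1.12279748^(1/3) − 1 = 3.9363% → 3.936%.

3.936%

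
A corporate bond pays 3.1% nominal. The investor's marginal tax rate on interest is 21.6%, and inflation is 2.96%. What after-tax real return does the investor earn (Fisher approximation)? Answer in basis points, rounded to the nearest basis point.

After-tax nominal return = 3.1% × (1 − 0.216) = 2.4304%.
r ≈ 2.4304% − 2.96% → -53 basis points.

-53 basis points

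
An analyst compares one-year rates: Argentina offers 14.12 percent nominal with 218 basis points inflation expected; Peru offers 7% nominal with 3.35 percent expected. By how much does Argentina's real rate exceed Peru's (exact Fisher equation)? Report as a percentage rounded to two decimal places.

Argentina: (1 + 0.1412)/(1 + 0.0218) − 1 = 11.6853%
Peru: (1 + 0.0700)/(1 + 0.0335) − 1 = 3.5317%
Differential = 11.6853% − 3.5317% = 8.1536% → 8.15%.

8.15%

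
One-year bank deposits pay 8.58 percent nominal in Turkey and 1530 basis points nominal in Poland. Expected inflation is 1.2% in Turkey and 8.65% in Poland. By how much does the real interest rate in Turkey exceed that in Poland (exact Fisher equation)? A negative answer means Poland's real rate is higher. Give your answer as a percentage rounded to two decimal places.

Turkey: (1 + 0.0858)/(1 + 0.0120) − 1 = 7.2925%
Poland: (1 + 0.1530)/(1 + 0.0865) − 1 = 6.1206%
Differential = 7.2925% − 6.1206% = 1.1719% → 1.17%.

1.17%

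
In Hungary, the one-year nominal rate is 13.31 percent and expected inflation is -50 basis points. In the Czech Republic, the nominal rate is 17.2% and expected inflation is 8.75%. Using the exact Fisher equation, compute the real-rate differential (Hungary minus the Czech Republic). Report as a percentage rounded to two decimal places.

Hungary: (1 + 0.1331)/(1 − 0.0050) − 1 = 13.8794%
The Czech Republic: (1 + 0.1720)/(1 + 0.0875) − 1 = 7.7701%
Differential = 13.8794% − 7.7701% = 6.1093% → 6.11%.

6.11%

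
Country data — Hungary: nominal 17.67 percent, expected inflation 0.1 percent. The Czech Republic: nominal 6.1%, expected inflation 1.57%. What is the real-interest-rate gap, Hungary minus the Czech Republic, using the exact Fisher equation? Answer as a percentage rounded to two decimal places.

13.09%

Hungary: (1 + 0.1767)/(1 + 0.0010) − 1 = 17.5524%
The Czech Republic: (1 + 0.0610)/(1 + 0.0157) − 1 = 4.4600%
Differential = 17.5524% − 4.4600% = 13.0925% → 13.09%.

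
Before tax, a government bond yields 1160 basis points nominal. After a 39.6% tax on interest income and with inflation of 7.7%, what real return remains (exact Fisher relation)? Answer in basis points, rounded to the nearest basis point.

After-tax nominal return = 11.6% × (1 − 0.396) = 7.0064%.
1 + r = 1.070064 / 1.07700 = 0.993560
After-tax real rate = 0.993560 − 1 → -64 basis points.

-64 basis points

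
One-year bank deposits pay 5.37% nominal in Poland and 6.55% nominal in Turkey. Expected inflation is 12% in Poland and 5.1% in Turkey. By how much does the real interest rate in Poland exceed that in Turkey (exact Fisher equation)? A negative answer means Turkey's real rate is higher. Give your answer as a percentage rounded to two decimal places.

Poland: (1 + 0.0537)/(1 + 0.1200) − 1 = -5.9196%
Turkey: (1 + 0.0655)/(1 + 0.0510) − 1 = 1.3796%
Differential = -5.9196% − 1.3796% = -7.2993% → -7.30%.

-7.30%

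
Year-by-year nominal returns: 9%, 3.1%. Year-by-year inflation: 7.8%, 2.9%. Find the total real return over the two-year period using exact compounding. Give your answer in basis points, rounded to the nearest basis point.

Nominal growth factor = 1.0900 × 1.0310 = 1.123790
Price-level growth factor = 1.0780 × 1.0290 = 1.109262
Real growth factor = 1.123790 / 1.109262 = 1.013097
Total real return = 1.013097 − 1 → 131 basis points.

131 basis points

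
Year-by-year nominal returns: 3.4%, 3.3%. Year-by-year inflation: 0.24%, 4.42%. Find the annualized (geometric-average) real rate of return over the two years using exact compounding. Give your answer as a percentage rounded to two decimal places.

Compound the nominal returns: 1.0340 × 1.0330 = 1.06812200.
Compound inflation: 1.0024 × 1.0442 = 1.04670608.
Deflate: 1.06812200 / 1.04670608 = 1.02046030.
Annualized real rate = 1.02046030^(1/2) − 1 = 1.0178% → 1.02%.

1.02%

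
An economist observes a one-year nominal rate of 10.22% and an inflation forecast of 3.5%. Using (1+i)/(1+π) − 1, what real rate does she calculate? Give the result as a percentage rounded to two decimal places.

6.49%

By the Fisher equation, 1 + r = (1 + i)/(1 + π).
1 + r = 1.10220 / 1.03500 = 1.064928
r = 1.064928 − 1 = 6.4928%, i.e. 6.49%.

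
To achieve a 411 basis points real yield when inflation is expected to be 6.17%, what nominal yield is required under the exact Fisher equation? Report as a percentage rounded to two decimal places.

10.53%

(1 + i) = (1 + r)(1 + π) = 1.04110 × 1.06170 = 1.10533587
i = 1.10533587 − 1, so the required nominal rate is 10.53%.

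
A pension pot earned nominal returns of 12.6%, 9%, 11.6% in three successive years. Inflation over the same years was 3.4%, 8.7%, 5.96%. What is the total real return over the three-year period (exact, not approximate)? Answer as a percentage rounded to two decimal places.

Nominal growth factor = 1.1260 × 1.0900 × 1.1160 = 1.369711
Price-level growth factor = 1.0340 × 1.0870 × 1.0596 = 1.190946
Real growth factor = 1.369711 / 1.190946 = 1.150104
Total real return = 1.150104 − 1 → 15.01%.

15.01%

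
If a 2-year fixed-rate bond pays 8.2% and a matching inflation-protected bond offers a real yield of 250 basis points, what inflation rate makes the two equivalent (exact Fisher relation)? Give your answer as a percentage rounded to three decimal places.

(1 + π) = (1 + i)/(1 + r) = 1.08200 / 1.02500 = 1.055610
Break-even inflation = 1.055610 − 1 → 5.561%.

5.561%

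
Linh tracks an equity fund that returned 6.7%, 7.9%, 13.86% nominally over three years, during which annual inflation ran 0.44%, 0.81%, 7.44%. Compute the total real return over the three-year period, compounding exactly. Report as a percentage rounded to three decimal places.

20.498%

Nominal growth factor = 1.0670 × 1.0790 × 1.1386 = 1.310862
Price-level growth factor = 1.0044 × 1.0081 × 1.0744 = 1.087868
Real growth factor = 1.310862 / 1.087868 = 1.204982
Total real return = 1.204982 − 1 → 20.498%.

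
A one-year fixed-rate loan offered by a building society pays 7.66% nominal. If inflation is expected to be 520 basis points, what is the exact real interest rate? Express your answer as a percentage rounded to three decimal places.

By the Fisher equation, 1 + r = (1 + i)/(1 + π).
1 + r = 1.07660 / 1.05200 = 1.023384
r = 1.023384 − 1 = 2.3384%, i.e. 2.338%.

2.338%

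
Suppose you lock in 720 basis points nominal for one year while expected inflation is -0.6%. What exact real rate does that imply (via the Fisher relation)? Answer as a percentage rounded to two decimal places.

7.85%

1 + r = 1.07200 / 0.99400 = 1.078471
r = 1.078471 − 1 = 7.8471%, i.e. 7.85%.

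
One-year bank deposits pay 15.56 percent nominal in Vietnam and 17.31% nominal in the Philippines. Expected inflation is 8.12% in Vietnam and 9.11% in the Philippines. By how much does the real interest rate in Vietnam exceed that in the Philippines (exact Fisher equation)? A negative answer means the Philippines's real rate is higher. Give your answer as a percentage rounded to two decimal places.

Vietnam: (1 + 0.1556)/(1 + 0.0812) − 1 = 6.8812%
The Philippines: (1 + 0.1731)/(1 + 0.0911) − 1 = 7.5154%
Differential = 6.8812% − 7.5154% = -0.6341% → -0.63%.

-0.63%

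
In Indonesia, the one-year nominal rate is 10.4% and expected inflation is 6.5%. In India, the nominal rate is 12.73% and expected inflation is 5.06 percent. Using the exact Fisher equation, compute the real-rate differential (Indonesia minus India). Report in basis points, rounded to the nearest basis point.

Indonesia: (1 + 0.1040)/(1 + 0.0650) − 1 = 3.6620%
India: (1 + 0.1273)/(1 + 0.0506) − 1 = 7.3006%
Differential = 3.6620% − 7.3006% = -3.6386% → -364 basis points.

-364 basis points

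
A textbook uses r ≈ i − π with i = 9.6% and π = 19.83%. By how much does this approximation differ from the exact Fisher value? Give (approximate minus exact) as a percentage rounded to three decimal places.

-1.693%

Approximate: r ≈ 9.600% − 19.830% = -10.2300%
Exact: (1 + 0.0960)/(1 + 0.1983) − 1 = -8.5371%
Error = -10.2300% − (-8.5371%) = -1.6929% → -1.693%.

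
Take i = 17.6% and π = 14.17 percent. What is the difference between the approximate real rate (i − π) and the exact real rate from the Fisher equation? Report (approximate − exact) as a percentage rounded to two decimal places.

0.43%

Approximate: r ≈ 17.600% − 14.170% = 3.4300%
Exact: (1 + 0.1760)/(1 + 0.1417) − 1 = 3.0043%
Error = 3.4300% − 3.0043% = 0.4257% → 0.43%.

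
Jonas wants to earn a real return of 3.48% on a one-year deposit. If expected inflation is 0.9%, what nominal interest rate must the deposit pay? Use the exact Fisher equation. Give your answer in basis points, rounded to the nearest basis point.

441 basis points

(1 + i) = (1 + r)(1 + π) = 1.03480 × 1.00900 = 1.0441132
i = 1.0441132 − 1, so the required nominal rate is 441 basis points.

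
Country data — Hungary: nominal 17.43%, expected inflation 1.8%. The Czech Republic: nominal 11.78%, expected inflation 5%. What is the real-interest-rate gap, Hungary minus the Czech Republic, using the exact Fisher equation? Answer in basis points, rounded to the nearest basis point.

Hungary: (1 + 0.1743)/(1 + 0.0180) − 1 = 15.3536%
The Czech Republic: (1 + 0.1178)/(1 + 0.0500) − 1 = 6.4571%
Differential = 15.3536% − 6.4571% = 8.8965% → 890 basis points.

890 basis points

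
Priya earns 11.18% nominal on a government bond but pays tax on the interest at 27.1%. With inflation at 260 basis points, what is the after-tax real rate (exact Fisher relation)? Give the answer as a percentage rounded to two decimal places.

After-tax nominal return = 11.18% × (1 − 0.271) = 8.15022%.
1 + r = 1.0815022 / 1.02600 = 1.054096
After-tax real rate = 1.054096 − 1 → 5.41%.

5.41%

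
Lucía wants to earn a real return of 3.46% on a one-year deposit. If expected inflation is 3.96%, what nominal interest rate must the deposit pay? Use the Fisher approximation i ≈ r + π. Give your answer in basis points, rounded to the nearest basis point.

742 basis points

i ≈ r + π = 3.46% + 3.96% = 742 basis points.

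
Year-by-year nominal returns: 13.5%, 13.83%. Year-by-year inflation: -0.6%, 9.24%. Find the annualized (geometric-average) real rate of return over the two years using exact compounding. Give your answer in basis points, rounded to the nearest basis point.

908 basis points

Compound the nominal returns: 1.1350 × 1.1383 = 1.29197050.
Compound inflation: 0.9940 × 1.0924 = 1.08584560.
Deflate: 1.29197050 / 1.08584560 = 1.18982892.
Annualized real rate = 1.18982892^(1/2) − 1 = 9.0793% → 908 basis points.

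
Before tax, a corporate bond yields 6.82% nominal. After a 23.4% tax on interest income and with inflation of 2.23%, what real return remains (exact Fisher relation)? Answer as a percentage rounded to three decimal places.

2.929%

After-tax nominal return = 6.82% × (1 − 0.234) = 5.22412%.
1 + r = 1.0522412 / 1.02230 = 1.029288
After-tax real rate = 1.029288 − 1 → 2.929%.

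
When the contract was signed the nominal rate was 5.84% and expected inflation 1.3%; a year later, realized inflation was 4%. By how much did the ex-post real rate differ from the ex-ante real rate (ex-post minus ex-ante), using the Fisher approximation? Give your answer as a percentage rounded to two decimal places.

-2.70%

Ex-ante: 5.84% − 1.3% = 4.540%
Ex-post: 5.84% − 4% = 1.840%
Difference (ex-post − ex-ante) = -2.7000% → -2.70%.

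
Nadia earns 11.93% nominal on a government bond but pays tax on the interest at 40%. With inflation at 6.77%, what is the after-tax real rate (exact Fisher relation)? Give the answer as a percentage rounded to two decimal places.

After-tax nominal return = 11.93% × (1 − 0.4) = 7.1580%.
1 + r = 1.07158 / 1.06770 = 1.003634
After-tax real rate = 1.003634 − 1 → 0.36%.

0.36%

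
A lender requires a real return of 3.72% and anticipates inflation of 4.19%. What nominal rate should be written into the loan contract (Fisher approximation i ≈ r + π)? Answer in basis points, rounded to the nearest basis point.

791 basis points

i ≈ r + π = 3.72% + 4.19% = 791 basis points.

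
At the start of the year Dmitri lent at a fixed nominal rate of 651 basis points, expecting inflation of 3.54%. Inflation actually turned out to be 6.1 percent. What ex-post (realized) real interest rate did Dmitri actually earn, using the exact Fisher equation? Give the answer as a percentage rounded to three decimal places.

0.386%

Ex-post: (1 + 0.0651)/(1 + 0.0610) − 1 = 0.3864%
So the realized real rate is 0.386%.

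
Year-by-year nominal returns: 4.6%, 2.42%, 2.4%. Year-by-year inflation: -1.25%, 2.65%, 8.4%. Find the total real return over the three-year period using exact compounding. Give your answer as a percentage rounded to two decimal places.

Nominal growth factor = 1.0460 × 1.0242 × 1.0240 = 1.097025
Price-level growth factor = 0.9875 × 1.0265 × 1.0840 = 1.098817
Real growth factor = 1.097025 / 1.098817 = 0.998369
Total real return = 0.998369 − 1 → -0.16%.

-0.16%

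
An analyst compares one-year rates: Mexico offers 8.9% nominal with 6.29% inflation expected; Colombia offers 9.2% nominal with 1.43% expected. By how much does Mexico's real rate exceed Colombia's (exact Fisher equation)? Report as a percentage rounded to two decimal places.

-5.20%

Mexico: (1 + 0.0890)/(1 + 0.0629) − 1 = 2.4555%
Colombia: (1 + 0.0920)/(1 + 0.0143) − 1 = 7.6605%
Differential = 2.4555% − 7.6605% = -5.2049% → -5.20%.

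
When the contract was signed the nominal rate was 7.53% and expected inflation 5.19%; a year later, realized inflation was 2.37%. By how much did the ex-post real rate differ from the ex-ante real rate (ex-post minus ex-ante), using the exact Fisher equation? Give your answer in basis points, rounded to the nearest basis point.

Ex-ante: (1 + 0.0753)/(1 + 0.0519) − 1 = 2.2245%
Ex-post: (1 + 0.0753)/(1 + 0.0237) − 1 = 5.0405%
Difference (ex-post − ex-ante) = 2.8160% → 282 basis points.

282 basis points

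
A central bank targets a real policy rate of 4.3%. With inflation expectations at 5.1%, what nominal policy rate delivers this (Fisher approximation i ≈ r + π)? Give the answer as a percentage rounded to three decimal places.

9.400%

i ≈ r + π = 4.3% + 5.1% = 9.400%.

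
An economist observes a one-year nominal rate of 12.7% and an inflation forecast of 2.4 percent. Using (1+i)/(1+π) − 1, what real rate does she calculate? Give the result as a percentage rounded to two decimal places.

1 + r = 1.12700 / 1.02400 = 1.100586
r = 1.100586 − 1 = 10.0586%, i.e. 10.06%.

10.06%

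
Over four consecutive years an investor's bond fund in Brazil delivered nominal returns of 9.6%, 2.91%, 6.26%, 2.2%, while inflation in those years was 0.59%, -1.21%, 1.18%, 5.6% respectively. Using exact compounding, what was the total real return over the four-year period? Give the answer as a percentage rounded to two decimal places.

15.36%

Nominal growth factor = 1.0960 × 1.0291 × 1.0626 × 1.0220 = 1.224867
Price-level growth factor = 1.0059 × 0.9879 × 1.0118 × 1.0560 = 1.061760
Real growth factor = 1.224867 / 1.061760 = 1.153619
Total real return = 1.153619 − 1 → 15.36%.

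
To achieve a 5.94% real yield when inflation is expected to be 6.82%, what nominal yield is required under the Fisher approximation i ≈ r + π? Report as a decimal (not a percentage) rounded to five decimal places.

0.12760

i ≈ r + π = 5.94% + 6.82% = 0.12760.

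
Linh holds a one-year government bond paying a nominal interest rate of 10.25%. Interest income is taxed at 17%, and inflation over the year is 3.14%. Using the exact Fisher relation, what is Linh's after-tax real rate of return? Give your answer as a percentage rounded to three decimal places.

After-tax nominal return = 10.25% × (1 − 0.17) = 8.5075%.
1 + r = 1.085075 / 1.03140 = 1.052041
After-tax real rate = 1.052041 − 1 → 5.204%.

5.204%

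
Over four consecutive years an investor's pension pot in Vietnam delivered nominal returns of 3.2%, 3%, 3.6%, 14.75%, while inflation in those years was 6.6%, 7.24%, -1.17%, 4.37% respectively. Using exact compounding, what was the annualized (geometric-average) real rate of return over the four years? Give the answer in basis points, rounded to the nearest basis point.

174 basis points

Compound the nominal returns: 1.0320 × 1.0300 × 1.0360 × 1.1475 = 1.26365748.
Compound inflation: 1.0660 × 1.0724 × 0.9883 × 1.0437 = 1.17917561.
Deflate: 1.26365748 / 1.17917561 = 1.07164485.
Annualized real rate = 1.07164485^(1/4) − 1 = 1.7449% → 174 basis points.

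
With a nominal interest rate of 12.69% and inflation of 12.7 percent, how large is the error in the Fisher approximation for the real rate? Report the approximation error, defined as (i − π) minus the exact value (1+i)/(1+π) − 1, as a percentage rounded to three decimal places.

-0.001%

Approximate: r ≈ 12.690% − 12.700% = -0.0100%
Exact: (1 + 0.1269)/(1 + 0.1270) − 1 = -0.0089%
Error = -0.0100% − (-0.0089%) = -0.0011% → -0.001%.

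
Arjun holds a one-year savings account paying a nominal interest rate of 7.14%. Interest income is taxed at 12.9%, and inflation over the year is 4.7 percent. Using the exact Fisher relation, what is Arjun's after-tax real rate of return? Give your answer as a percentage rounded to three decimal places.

1.451%

After-tax nominal return = 7.14% × (1 − 0.129) = 6.21894%.
1 + r = 1.0621894 / 1.04700 = 1.014508
After-tax real rate = 1.014508 − 1 → 1.451%.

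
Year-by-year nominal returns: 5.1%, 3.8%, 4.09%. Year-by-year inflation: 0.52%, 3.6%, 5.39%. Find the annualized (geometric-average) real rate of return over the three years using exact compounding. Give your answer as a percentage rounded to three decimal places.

1.142%

Nominal growth factor = 1.0510 × 1.0380 × 1.0409 = 1.13555736
Price-level growth factor = 1.0052 × 1.0360 × 1.0539 = 1.09751797
Real growth factor = 1.13555736 / 1.09751797 = 1.03465947
Annualized real rate = 1.03465947^(1/3) − 1 = 1.1422% → 1.142%.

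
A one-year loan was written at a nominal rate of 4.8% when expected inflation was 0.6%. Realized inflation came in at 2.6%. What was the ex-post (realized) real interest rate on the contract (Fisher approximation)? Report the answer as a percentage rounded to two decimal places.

2.20%

Ex-post: 4.8% − 2.6% = 2.200%
So the realized real rate is 2.20%.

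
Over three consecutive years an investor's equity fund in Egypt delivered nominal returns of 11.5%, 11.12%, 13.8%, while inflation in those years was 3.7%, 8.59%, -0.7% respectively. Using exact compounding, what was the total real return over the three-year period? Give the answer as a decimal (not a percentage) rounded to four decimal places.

0.2609

Nominal growth factor = 1.1150 × 1.1112 × 1.1380 = 1.409968
Price-level growth factor = 1.0370 × 1.0859 × 0.9930 = 1.118196
Real growth factor = 1.409968 / 1.118196 = 1.260932
Total real return = 1.260932 − 1 → 0.2609.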